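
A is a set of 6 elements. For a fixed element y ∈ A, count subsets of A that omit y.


Subsets of A avoiding y are subsets of A \ {y}, which has 5 elements.
Count = 2^(n-1) = 2^5
= 32

Number of subsets avoiding y = 32


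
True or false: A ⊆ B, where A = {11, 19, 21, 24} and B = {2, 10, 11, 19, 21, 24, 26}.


A ⊆ B means every element of A is in B.
All elements of A are in B.
So A ⊆ B.

Yes, A ⊆ B


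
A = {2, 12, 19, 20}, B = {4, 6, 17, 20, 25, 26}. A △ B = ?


A △ B = (A \ B) ∪ (B \ A) = elements in exactly one of A or B
A \ B = {2, 12, 19}
B \ A = {4, 6, 17, 25, 26}
A △ B = {2, 4, 6, 12, 17, 19, 25, 26}

A △ B = {2, 4, 6, 12, 17, 19, 25, 26}


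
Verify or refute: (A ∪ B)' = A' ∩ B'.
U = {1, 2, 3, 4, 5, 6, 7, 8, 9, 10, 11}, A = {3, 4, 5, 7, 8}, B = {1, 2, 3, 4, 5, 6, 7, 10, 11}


LHS: A ∪ B = {1, 2, 3, 4, 5, 6, 7, 8, 10, 11}
(A ∪ B)' = U \ (A ∪ B) = {9}
A' = {1, 2, 6, 9, 10, 11}, B' = {8, 9}
Claimed RHS: A' ∩ B' = {9}
Identity is VALID: LHS = RHS = {9} ✓

Identity is valid. (A ∪ B)' = A' ∩ B' = {9}


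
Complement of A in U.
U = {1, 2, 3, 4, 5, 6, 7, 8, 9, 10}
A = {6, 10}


Aᶜ = U \ A = elements in U but not in A
U = {1, 2, 3, 4, 5, 6, 7, 8, 9, 10}
A = {6, 10}
Aᶜ = {1, 2, 3, 4, 5, 7, 8, 9}

Aᶜ = {1, 2, 3, 4, 5, 7, 8, 9}


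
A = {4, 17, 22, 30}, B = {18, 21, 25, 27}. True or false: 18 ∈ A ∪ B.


A = {4, 17, 22, 30}, B = {18, 21, 25, 27}
A ∪ B = all elements in A or B
A ∪ B = {4, 17, 18, 21, 22, 25, 27, 30}
Checking if 18 ∈ A ∪ B
18 is in A ∪ B → True

18 ∈ A ∪ B


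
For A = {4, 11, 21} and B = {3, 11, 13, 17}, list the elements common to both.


A ∩ B = elements in both A and B
A = {4, 11, 21}
B = {3, 11, 13, 17}
A ∩ B = {11}

A ∩ B = {11}


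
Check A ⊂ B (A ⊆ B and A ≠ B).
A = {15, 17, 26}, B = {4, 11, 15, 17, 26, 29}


A ⊂ B requires: A ⊆ B AND A ≠ B.
A ⊆ B? Yes
A = B? No
A ⊂ B: Yes (A is a proper subset of B)

Yes, A ⊂ B


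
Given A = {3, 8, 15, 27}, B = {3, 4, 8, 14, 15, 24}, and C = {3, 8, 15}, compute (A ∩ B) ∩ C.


A ∩ B = {3, 8, 15}
(A ∩ B) ∩ C = {3, 8, 15}

A ∩ B ∩ C = {3, 8, 15}


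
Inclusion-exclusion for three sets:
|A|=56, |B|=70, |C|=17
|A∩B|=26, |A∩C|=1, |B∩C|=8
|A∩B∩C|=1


|A∪B∪C| = |A|+|B|+|C| - |A∩B|-|A∩C|-|B∩C| + |A∩B∩C|
= 56+70+17 - 26-1-8 + 1
= 143 - 35 + 1
= 109

|A ∪ B ∪ C| = 109


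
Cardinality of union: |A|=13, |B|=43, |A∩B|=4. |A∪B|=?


|A ∪ B| = |A| + |B| - |A ∩ B|
= 13 + 43 - 4
= 52

|A ∪ B| = 52


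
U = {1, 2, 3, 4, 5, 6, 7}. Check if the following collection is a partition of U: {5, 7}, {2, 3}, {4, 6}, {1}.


A partition requires: (1) non-empty parts, (2) pairwise disjoint, (3) union = U
Parts: {5, 7}, {2, 3}, {4, 6}, {1}
Union of parts: {1, 2, 3, 4, 5, 6, 7}
U = {1, 2, 3, 4, 5, 6, 7}
All non-empty? True
Pairwise disjoint? True
Covers U? True

Yes, valid partition


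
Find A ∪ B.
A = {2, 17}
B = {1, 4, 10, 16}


A ∪ B = all elements in A or B (or both)
A = {2, 17}
B = {1, 4, 10, 16}
A ∪ B = {1, 2, 4, 10, 16, 17}

A ∪ B = {1, 2, 4, 10, 16, 17}


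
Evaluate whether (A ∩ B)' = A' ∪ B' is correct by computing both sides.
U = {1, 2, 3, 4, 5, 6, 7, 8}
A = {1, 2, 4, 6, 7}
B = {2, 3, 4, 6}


LHS: A ∩ B = {2, 4, 6}
(A ∩ B)' = U \ (A ∩ B) = {1, 3, 5, 7, 8}
A' = {3, 5, 8}, B' = {1, 5, 7, 8}
Claimed RHS: A' ∪ B' = {1, 3, 5, 7, 8}
Identity is VALID: LHS = RHS = {1, 3, 5, 7, 8} ✓

Identity is valid. (A ∩ B)' = A' ∪ B' = {1, 3, 5, 7, 8}


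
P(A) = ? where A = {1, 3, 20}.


|A| = 3, so |P(A)| = 2^3 = 8
Enumerate subsets by cardinality (0 to 3):
∅, {1}, {3}, {20}, {1, 3}, {1, 20}, {3, 20}, {1, 3, 20}

P(A) has 8 subsets: ∅, {1}, {3}, {20}, {1, 3}, {1, 20}, {3, 20}, {1, 3, 20}


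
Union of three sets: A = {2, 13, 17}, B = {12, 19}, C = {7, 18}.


A ∪ B = {2, 12, 13, 17, 19}
(A ∪ B) ∪ C = {2, 7, 12, 13, 17, 18, 19}

A ∪ B ∪ C = {2, 7, 12, 13, 17, 18, 19}


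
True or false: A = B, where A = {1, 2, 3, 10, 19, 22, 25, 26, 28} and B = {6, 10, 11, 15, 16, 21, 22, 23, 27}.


Two sets are equal iff they have exactly the same elements.
A = {1, 2, 3, 10, 19, 22, 25, 26, 28}
B = {6, 10, 11, 15, 16, 21, 22, 23, 27}
Differences: {1, 2, 3, 6, 11, 15, 16, 19, 21, 23, 25, 26, 27, 28}
A ≠ B

No, A ≠ B


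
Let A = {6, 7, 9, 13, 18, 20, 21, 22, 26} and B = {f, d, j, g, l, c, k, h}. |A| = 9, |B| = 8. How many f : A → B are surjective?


n = |A| = 9, k = |B| = 8. Surjections via inclusion-exclusion:
S(n,k) = Σ(-1)^i × C(k,i) × (k-i)^n, i=0 to k
i=0: (-1)^0×C(8,0)×8^9 = 134217728
i=1: (-1)^1×C(8,1)×7^9 = -322828856
i=2: (-1)^2×C(8,2)×6^9 = 282175488
i=3: (-1)^3×C(8,3)×5^9 = -109375000
i=4: (-1)^4×C(8,4)×4^9 = 18350080
i=5: (-1)^5×C(8,5)×3^9 = -1102248
i=6: (-1)^6×C(8,6)×2^9 = 14336
i=7: (-1)^7×C(8,7)×1^9 = -8
i=8: (-1)^8×C(8,8)×0^9 = 0
Total = 1451520

Number of surjections = 1451520


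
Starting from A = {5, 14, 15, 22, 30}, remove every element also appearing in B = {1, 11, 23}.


A \ B = elements in A but not in B
A = {5, 14, 15, 22, 30}
B = {1, 11, 23}
Remove from A any elements in B
A \ B = {5, 14, 15, 22, 30}

A \ B = {5, 14, 15, 22, 30}


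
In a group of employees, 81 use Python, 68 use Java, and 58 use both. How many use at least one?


|A ∪ B| = |A| + |B| - |A ∩ B|
= 81 + 68 - 58
= 91

|A ∪ B| = 91


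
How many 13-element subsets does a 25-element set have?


C(n,k) = n! / (k!(n-k)!)
C(25,13) = 25! / (13!12!)
= 5200300

C(25,13) = 5200300


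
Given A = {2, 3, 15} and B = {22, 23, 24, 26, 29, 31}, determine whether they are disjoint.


Disjoint means A ∩ B = ∅.
A ∩ B = ∅
A ∩ B = ∅, so A and B are disjoint.

Yes, A and B are disjoint


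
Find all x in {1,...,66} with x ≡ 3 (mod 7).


Checking each candidate:
Condition: x in {1,...,66} with x ≡ 3 (mod 7)
Result = {3, 10, 17, 24, 31, 38, 45, 52, 59, 66}

{3, 10, 17, 24, 31, 38, 45, 52, 59, 66}


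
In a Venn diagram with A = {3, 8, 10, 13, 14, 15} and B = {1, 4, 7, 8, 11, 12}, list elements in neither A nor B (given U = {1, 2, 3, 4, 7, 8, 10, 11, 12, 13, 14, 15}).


A = {3, 8, 10, 13, 14, 15}
B = {1, 4, 7, 8, 11, 12}
Region: in neither A nor B (given U = {1, 2, 3, 4, 7, 8, 10, 11, 12, 13, 14, 15})
Elements: {2}

Elements in neither A nor B (given U = {1, 2, 3, 4, 7, 8, 10, 11, 12, 13, 14, 15}): {2}


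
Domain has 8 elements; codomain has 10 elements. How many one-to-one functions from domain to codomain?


An injection sends each of |A| = 8 inputs to a distinct output in B.
# injections = |B|·(|B|-1)·…·(|B|-|A|+1) = 10! / (10 - 8)!
= 10 × 9 × 8 × 7 × 6 × 5 × 4 × 3
= 1814400

Number of injections = 1814400


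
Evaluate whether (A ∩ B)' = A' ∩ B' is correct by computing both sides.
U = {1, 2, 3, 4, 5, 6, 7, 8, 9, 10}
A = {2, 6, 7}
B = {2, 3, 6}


LHS: A ∩ B = {2, 6}
(A ∩ B)' = U \ (A ∩ B) = {1, 3, 4, 5, 7, 8, 9, 10}
A' = {1, 3, 4, 5, 8, 9, 10}, B' = {1, 4, 5, 7, 8, 9, 10}
Claimed RHS: A' ∩ B' = {1, 4, 5, 8, 9, 10}
Identity is INVALID: LHS = {1, 3, 4, 5, 7, 8, 9, 10} but the RHS claimed here equals {1, 4, 5, 8, 9, 10}. The correct form is (A ∩ B)' = A' ∪ B'.

Identity is invalid: (A ∩ B)' = {1, 3, 4, 5, 7, 8, 9, 10} but A' ∩ B' = {1, 4, 5, 8, 9, 10}. The correct De Morgan law is (A ∩ B)' = A' ∪ B'.


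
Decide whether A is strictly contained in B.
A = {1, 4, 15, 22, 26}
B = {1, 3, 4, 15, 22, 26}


A ⊂ B requires: A ⊆ B AND A ≠ B.
A ⊆ B? Yes
A = B? No
A ⊂ B: Yes (A is a proper subset of B)

Yes, A ⊂ B


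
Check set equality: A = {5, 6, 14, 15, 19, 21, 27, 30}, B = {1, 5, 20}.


Two sets are equal iff they have exactly the same elements.
A = {5, 6, 14, 15, 19, 21, 27, 30}
B = {1, 5, 20}
Differences: {1, 6, 14, 15, 19, 20, 21, 27, 30}
A ≠ B

No, A ≠ B


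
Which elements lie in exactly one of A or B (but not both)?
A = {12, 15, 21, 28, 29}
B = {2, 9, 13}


A △ B = (A \ B) ∪ (B \ A) = elements in exactly one of A or B
A \ B = {12, 15, 21, 28, 29}
B \ A = {2, 9, 13}
A △ B = {2, 9, 12, 13, 15, 21, 28, 29}

A △ B = {2, 9, 12, 13, 15, 21, 28, 29}


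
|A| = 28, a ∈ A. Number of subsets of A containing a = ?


Subsets of A containing a correspond to subsets of A \ {a}, which has 27 elements.
Count = 2^(n-1) = 2^27
= 134217728

Number of subsets containing a = 134217728


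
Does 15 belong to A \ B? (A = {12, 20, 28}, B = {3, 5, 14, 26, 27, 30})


A = {12, 20, 28}, B = {3, 5, 14, 26, 27, 30}
A \ B = elements in A but not in B
A \ B = {12, 20, 28}
Checking if 15 ∈ A \ B
15 is not in A \ B → False

15 ∉ A \ B


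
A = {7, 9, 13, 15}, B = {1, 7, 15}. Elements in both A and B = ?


A = {7, 9, 13, 15}
B = {1, 7, 15}
Region: in both A and B
Elements: {7, 15}

Elements in both A and B: {7, 15}


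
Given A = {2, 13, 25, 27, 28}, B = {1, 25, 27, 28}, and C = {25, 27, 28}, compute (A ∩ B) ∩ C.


A ∩ B = {25, 27, 28}
(A ∩ B) ∩ C = {25, 27, 28}

A ∩ B ∩ C = {25, 27, 28}


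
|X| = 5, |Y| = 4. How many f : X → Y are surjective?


n = |X| = 5, k = |Y| = 4. Surjections via inclusion-exclusion:
S(n,k) = Σ(-1)^i × C(k,i) × (k-i)^n, i=0 to k
i=0: (-1)^0×C(4,0)×4^5 = 1024
i=1: (-1)^1×C(4,1)×3^5 = -972
i=2: (-1)^2×C(4,2)×2^5 = 192
i=3: (-1)^3×C(4,3)×1^5 = -4
i=4: (-1)^4×C(4,4)×0^5 = 0
Total = 240

Number of surjections = 240


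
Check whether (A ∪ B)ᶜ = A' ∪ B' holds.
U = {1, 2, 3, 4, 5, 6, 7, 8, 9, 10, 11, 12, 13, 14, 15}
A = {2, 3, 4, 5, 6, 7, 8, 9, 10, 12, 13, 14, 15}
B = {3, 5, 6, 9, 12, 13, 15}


LHS: A ∪ B = {2, 3, 4, 5, 6, 7, 8, 9, 10, 12, 13, 14, 15}
(A ∪ B)' = U \ (A ∪ B) = {1, 11}
A' = {1, 11}, B' = {1, 2, 4, 7, 8, 10, 11, 14}
Claimed RHS: A' ∪ B' = {1, 2, 4, 7, 8, 10, 11, 14}
Identity is INVALID: LHS = {1, 11} but the RHS claimed here equals {1, 2, 4, 7, 8, 10, 11, 14}. The correct form is (A ∪ B)' = A' ∩ B'.

Identity is invalid: (A ∪ B)' = {1, 11} but A' ∪ B' = {1, 2, 4, 7, 8, 10, 11, 14}. The correct De Morgan law is (A ∪ B)' = A' ∩ B'.


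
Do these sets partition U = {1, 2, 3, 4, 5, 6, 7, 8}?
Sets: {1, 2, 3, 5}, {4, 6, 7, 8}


A partition requires: (1) non-empty parts, (2) pairwise disjoint, (3) union = U
Parts: {1, 2, 3, 5}, {4, 6, 7, 8}
Union of parts: {1, 2, 3, 4, 5, 6, 7, 8}
U = {1, 2, 3, 4, 5, 6, 7, 8}
All non-empty? True
Pairwise disjoint? True
Covers U? True

Yes, valid partition


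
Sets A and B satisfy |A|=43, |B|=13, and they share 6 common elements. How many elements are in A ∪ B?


|A ∪ B| = |A| + |B| - |A ∩ B|
= 43 + 13 - 6
= 50

|A ∪ B| = 50


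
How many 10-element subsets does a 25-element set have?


C(n,k) = n! / (k!(n-k)!)
C(25,10) = 25! / (10!15!)
= 3268760

C(25,10) = 3268760


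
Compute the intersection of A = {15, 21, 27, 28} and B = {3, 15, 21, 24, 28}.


A ∩ B = elements in both A and B
A = {15, 21, 27, 28}
B = {3, 15, 21, 24, 28}
A ∩ B = {15, 21, 28}

A ∩ B = {15, 21, 28}


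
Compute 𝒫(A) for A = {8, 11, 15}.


|A| = 3, so |P(A)| = 2^3 = 8
Enumerate subsets by cardinality (0 to 3):
∅, {8}, {11}, {15}, {8, 11}, {8, 15}, {11, 15}, {8, 11, 15}

P(A) has 8 subsets: ∅, {8}, {11}, {15}, {8, 11}, {8, 15}, {11, 15}, {8, 11, 15}


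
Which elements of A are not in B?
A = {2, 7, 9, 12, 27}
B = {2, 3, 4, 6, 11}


A \ B = elements in A but not in B
A = {2, 7, 9, 12, 27}
B = {2, 3, 4, 6, 11}
Remove from A any elements in B
A \ B = {7, 9, 12, 27}

A \ B = {7, 9, 12, 27}


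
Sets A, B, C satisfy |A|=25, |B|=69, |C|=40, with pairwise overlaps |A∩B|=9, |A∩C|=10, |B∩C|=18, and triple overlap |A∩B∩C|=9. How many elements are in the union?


|A∪B∪C| = |A|+|B|+|C| - |A∩B|-|A∩C|-|B∩C| + |A∩B∩C|
= 25+69+40 - 9-10-18 + 9
= 134 - 37 + 9
= 106

|A ∪ B ∪ C| = 106


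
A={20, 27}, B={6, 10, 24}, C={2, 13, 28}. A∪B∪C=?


A ∪ B = {6, 10, 20, 24, 27}
(A ∪ B) ∪ C = {2, 6, 10, 13, 20, 24, 27, 28}

A ∪ B ∪ C = {2, 6, 10, 13, 20, 24, 27, 28}


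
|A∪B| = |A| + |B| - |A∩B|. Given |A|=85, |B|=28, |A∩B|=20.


|A ∪ B| = |A| + |B| - |A ∩ B|
= 85 + 28 - 20
= 93

|A ∪ B| = 93


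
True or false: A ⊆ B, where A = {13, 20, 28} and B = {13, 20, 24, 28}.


A ⊆ B means every element of A is in B.
All elements of A are in B.
So A ⊆ B.

Yes, A ⊆ B


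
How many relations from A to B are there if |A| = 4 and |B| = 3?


A relation from A to B is any subset of A × B.
|A × B| = 4 × 3 = 12
# relations = 2^|A × B| = 2^12 = 4096

Number of relations = 4096


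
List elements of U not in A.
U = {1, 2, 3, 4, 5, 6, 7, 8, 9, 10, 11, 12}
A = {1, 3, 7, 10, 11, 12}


Aᶜ = U \ A = elements in U but not in A
U = {1, 2, 3, 4, 5, 6, 7, 8, 9, 10, 11, 12}
A = {1, 3, 7, 10, 11, 12}
Aᶜ = {2, 4, 5, 6, 8, 9}

Aᶜ = {2, 4, 5, 6, 8, 9}


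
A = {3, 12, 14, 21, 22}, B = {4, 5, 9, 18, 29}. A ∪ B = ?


A ∪ B = all elements in A or B (or both)
A = {3, 12, 14, 21, 22}
B = {4, 5, 9, 18, 29}
A ∪ B = {3, 4, 5, 9, 12, 14, 18, 21, 22, 29}

A ∪ B = {3, 4, 5, 9, 12, 14, 18, 21, 22, 29}


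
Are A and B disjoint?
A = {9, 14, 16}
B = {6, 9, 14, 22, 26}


Disjoint means A ∩ B = ∅.
A ∩ B = {9, 14}
A ∩ B ≠ ∅, so A and B are NOT disjoint.

No, A and B are not disjoint (A ∩ B = {9, 14})


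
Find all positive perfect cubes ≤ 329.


Checking each candidate:
Condition: positive perfect cubes ≤ 329
Result = {1, 8, 27, 64, 125, 216}

{1, 8, 27, 64, 125, 216}


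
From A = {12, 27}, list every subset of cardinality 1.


|A| = 2, so A has C(2,1) = 2 subsets of size 1.
Enumerate by choosing 1 elements from A at a time:
{12}, {27}

1-element subsets (2 total): {12}, {27}


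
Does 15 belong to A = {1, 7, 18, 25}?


A = {1, 7, 18, 25}
Checking if 15 is in A
15 is not in A → False

15 ∉ A


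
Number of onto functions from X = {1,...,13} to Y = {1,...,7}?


n = |X| = 13, k = |Y| = 7. Surjections via inclusion-exclusion:
S(n,k) = Σ(-1)^i × C(k,i) × (k-i)^n, i=0 to k
i=0: (-1)^0×C(7,0)×7^13 = 96889010407
i=1: (-1)^1×C(7,1)×6^13 = -91424858112
i=2: (-1)^2×C(7,2)×5^13 = 25634765625
i=3: (-1)^3×C(7,3)×4^13 = -2348810240
i=4: (-1)^4×C(7,4)×3^13 = 55801305
i=5: (-1)^5×C(7,5)×2^13 = -172032
i=6: (-1)^6×C(7,6)×1^13 = 7
i=7: (-1)^7×C(7,7)×0^13 = 0
Total = 28805736960

Number of surjections = 28805736960


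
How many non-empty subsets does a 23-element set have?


Total subsets = 2^n = 2^23 = 8388608
Non-empty subsets exclude the empty set: 2^n - 1
= 8388608 - 1
= 8388607

Number of non-empty subsets = 8388607


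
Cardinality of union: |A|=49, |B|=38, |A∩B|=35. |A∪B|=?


|A ∪ B| = |A| + |B| - |A ∩ B|
= 49 + 38 - 35
= 52

|A ∪ B| = 52


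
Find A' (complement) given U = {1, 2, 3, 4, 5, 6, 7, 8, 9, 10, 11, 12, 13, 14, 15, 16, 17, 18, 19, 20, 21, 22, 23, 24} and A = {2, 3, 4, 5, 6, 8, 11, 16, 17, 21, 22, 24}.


Aᶜ = U \ A = elements in U but not in A
U = {1, 2, 3, 4, 5, 6, 7, 8, 9, 10, 11, 12, 13, 14, 15, 16, 17, 18, 19, 20, 21, 22, 23, 24}
A = {2, 3, 4, 5, 6, 8, 11, 16, 17, 21, 22, 24}
Aᶜ = {1, 7, 9, 10, 12, 13, 14, 15, 18, 19, 20, 23}

Aᶜ = {1, 7, 9, 10, 12, 13, 14, 15, 18, 19, 20, 23}


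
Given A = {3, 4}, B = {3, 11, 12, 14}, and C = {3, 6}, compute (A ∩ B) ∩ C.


A ∩ B = {3}
(A ∩ B) ∩ C = {3}

A ∩ B ∩ C = {3}


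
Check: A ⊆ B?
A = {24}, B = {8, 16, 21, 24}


A ⊆ B means every element of A is in B.
All elements of A are in B.
So A ⊆ B.

Yes, A ⊆ B


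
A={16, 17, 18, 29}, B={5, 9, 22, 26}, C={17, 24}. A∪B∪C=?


A ∪ B = {5, 9, 16, 17, 18, 22, 26, 29}
(A ∪ B) ∪ C = {5, 9, 16, 17, 18, 22, 24, 26, 29}

A ∪ B ∪ C = {5, 9, 16, 17, 18, 22, 24, 26, 29}


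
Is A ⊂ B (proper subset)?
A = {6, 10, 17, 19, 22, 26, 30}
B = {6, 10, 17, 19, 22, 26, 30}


A ⊂ B requires: A ⊆ B AND A ≠ B.
A ⊆ B? Yes
A = B? Yes
A = B, so A is not a PROPER subset.

No, A is not a proper subset of B


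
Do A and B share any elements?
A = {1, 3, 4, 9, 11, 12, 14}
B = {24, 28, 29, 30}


Disjoint means A ∩ B = ∅.
A ∩ B = ∅
A ∩ B = ∅, so A and B are disjoint.

No — A and B share no elements (A ∩ B = ∅), so they are disjoint


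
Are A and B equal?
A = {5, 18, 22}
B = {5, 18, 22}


Two sets are equal iff they have exactly the same elements.
A = {5, 18, 22}
B = {5, 18, 22}
Same elements → A = B

Yes, A = B


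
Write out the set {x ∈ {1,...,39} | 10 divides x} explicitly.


Checking each candidate:
Condition: multiples of 10 in {1,...,39}
Result = {10, 20, 30}

{10, 20, 30}


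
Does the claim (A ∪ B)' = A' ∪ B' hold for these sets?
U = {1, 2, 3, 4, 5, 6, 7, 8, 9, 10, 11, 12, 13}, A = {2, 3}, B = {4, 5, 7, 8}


LHS: A ∪ B = {2, 3, 4, 5, 7, 8}
(A ∪ B)' = U \ (A ∪ B) = {1, 6, 9, 10, 11, 12, 13}
A' = {1, 4, 5, 6, 7, 8, 9, 10, 11, 12, 13}, B' = {1, 2, 3, 6, 9, 10, 11, 12, 13}
Claimed RHS: A' ∪ B' = {1, 2, 3, 4, 5, 6, 7, 8, 9, 10, 11, 12, 13}
Identity is INVALID: LHS = {1, 6, 9, 10, 11, 12, 13} but the RHS claimed here equals {1, 2, 3, 4, 5, 6, 7, 8, 9, 10, 11, 12, 13}. The correct form is (A ∪ B)' = A' ∩ B'.

Identity is invalid: (A ∪ B)' = {1, 6, 9, 10, 11, 12, 13} but A' ∪ B' = {1, 2, 3, 4, 5, 6, 7, 8, 9, 10, 11, 12, 13}. The correct De Morgan law is (A ∪ B)' = A' ∩ B'.


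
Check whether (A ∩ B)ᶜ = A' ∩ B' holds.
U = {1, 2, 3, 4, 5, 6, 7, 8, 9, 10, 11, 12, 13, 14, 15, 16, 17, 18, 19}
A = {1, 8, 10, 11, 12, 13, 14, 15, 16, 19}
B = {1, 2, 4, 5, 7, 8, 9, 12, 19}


LHS: A ∩ B = {1, 8, 12, 19}
(A ∩ B)' = U \ (A ∩ B) = {2, 3, 4, 5, 6, 7, 9, 10, 11, 13, 14, 15, 16, 17, 18}
A' = {2, 3, 4, 5, 6, 7, 9, 17, 18}, B' = {3, 6, 10, 11, 13, 14, 15, 16, 17, 18}
Claimed RHS: A' ∩ B' = {3, 6, 17, 18}
Identity is INVALID: LHS = {2, 3, 4, 5, 6, 7, 9, 10, 11, 13, 14, 15, 16, 17, 18} but the RHS claimed here equals {3, 6, 17, 18}. The correct form is (A ∩ B)' = A' ∪ B'.

Identity is invalid: (A ∩ B)' = {2, 3, 4, 5, 6, 7, 9, 10, 11, 13, 14, 15, 16, 17, 18} but A' ∩ B' = {3, 6, 17, 18}. The correct De Morgan law is (A ∩ B)' = A' ∪ B'.


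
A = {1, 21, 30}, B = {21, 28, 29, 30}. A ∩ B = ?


A ∩ B = elements in both A and B
A = {1, 21, 30}
B = {21, 28, 29, 30}
A ∩ B = {21, 30}

A ∩ B = {21, 30}


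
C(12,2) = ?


C(n,k) = n! / (k!(n-k)!)
C(12,2) = 12! / (2!10!)
= 66

C(12,2) = 66


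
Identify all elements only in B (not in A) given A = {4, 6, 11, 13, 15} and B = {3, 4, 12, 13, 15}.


A = {4, 6, 11, 13, 15}
B = {3, 4, 12, 13, 15}
Region: only in B (not in A)
Elements: {3, 12}

Elements only in B (not in A): {3, 12}


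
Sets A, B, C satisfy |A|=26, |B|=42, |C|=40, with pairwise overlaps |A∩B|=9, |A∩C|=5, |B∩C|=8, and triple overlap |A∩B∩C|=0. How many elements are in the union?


|A∪B∪C| = |A|+|B|+|C| - |A∩B|-|A∩C|-|B∩C| + |A∩B∩C|
= 26+42+40 - 9-5-8 + 0
= 108 - 22 + 0
= 86

|A ∪ B ∪ C| = 86


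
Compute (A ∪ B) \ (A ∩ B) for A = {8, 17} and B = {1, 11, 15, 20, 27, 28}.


A △ B = (A \ B) ∪ (B \ A) = elements in exactly one of A or B
A \ B = {8, 17}
B \ A = {1, 11, 15, 20, 27, 28}
A △ B = {1, 8, 11, 15, 17, 20, 27, 28}

A △ B = {1, 8, 11, 15, 17, 20, 27, 28}


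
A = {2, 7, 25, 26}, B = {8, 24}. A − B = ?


A \ B = elements in A but not in B
A = {2, 7, 25, 26}
B = {8, 24}
Remove from A any elements in B
A \ B = {2, 7, 25, 26}

A \ B = {2, 7, 25, 26}


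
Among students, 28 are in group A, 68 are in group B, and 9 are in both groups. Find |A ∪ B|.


|A ∪ B| = |A| + |B| - |A ∩ B|
= 28 + 68 - 9
= 87

|A ∪ B| = 87


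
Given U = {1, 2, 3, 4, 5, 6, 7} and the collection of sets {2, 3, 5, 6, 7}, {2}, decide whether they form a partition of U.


A partition requires: (1) non-empty parts, (2) pairwise disjoint, (3) union = U
Parts: {2, 3, 5, 6, 7}, {2}
Union of parts: {2, 3, 5, 6, 7}
U = {1, 2, 3, 4, 5, 6, 7}
All non-empty? True
Pairwise disjoint? False
Covers U? False

No, not a valid partition


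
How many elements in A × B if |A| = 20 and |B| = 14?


|A × B| = |A| × |B|
= 20 × 14
= 280

|A × B| = 280


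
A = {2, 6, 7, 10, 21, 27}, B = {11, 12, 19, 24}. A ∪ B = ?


A ∪ B = all elements in A or B (or both)
A = {2, 6, 7, 10, 21, 27}
B = {11, 12, 19, 24}
A ∪ B = {2, 6, 7, 10, 11, 12, 19, 21, 24, 27}

A ∪ B = {2, 6, 7, 10, 11, 12, 19, 21, 24, 27}


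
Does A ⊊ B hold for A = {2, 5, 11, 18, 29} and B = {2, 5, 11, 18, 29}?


A ⊂ B requires: A ⊆ B AND A ≠ B.
A ⊆ B? Yes
A = B? Yes
A = B, so A is not a PROPER subset.

No, A is not a proper subset of B


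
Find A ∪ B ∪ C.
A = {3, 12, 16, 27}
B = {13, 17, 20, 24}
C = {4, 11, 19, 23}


A ∪ B = {3, 12, 13, 16, 17, 20, 24, 27}
(A ∪ B) ∪ C = {3, 4, 11, 12, 13, 16, 17, 19, 20, 23, 24, 27}

A ∪ B ∪ C = {3, 4, 11, 12, 13, 16, 17, 19, 20, 23, 24, 27}


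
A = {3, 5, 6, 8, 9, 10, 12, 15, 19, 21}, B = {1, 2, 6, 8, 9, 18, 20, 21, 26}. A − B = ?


A \ B = elements in A but not in B
A = {3, 5, 6, 8, 9, 10, 12, 15, 19, 21}
B = {1, 2, 6, 8, 9, 18, 20, 21, 26}
Remove from A any elements in B
A \ B = {3, 5, 10, 12, 15, 19}

A \ B = {3, 5, 10, 12, 15, 19}


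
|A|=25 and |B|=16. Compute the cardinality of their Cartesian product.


|A × B| = |A| × |B|
= 25 × 16
= 400

|A × B| = 400


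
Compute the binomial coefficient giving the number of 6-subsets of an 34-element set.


C(n,k) = n! / (k!(n-k)!)
C(34,6) = 34! / (6!28!)
= 1344904

C(34,6) = 1344904


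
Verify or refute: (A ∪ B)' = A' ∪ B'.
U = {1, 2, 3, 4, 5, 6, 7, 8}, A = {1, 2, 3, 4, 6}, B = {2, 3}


LHS: A ∪ B = {1, 2, 3, 4, 6}
(A ∪ B)' = U \ (A ∪ B) = {5, 7, 8}
A' = {5, 7, 8}, B' = {1, 4, 5, 6, 7, 8}
Claimed RHS: A' ∪ B' = {1, 4, 5, 6, 7, 8}
Identity is INVALID: LHS = {5, 7, 8} but the RHS claimed here equals {1, 4, 5, 6, 7, 8}. The correct form is (A ∪ B)' = A' ∩ B'.

Identity is invalid: (A ∪ B)' = {5, 7, 8} but A' ∪ B' = {1, 4, 5, 6, 7, 8}. The correct De Morgan law is (A ∪ B)' = A' ∩ B'.


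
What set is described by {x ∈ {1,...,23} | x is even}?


Checking each candidate:
Condition: even numbers in {1,...,23}
Result = {2, 4, 6, 8, 10, 12, 14, 16, 18, 20, 22}

{2, 4, 6, 8, 10, 12, 14, 16, 18, 20, 22}


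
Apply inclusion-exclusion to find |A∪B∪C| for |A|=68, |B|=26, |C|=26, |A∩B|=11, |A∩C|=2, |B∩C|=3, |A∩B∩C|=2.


|A∪B∪C| = |A|+|B|+|C| - |A∩B|-|A∩C|-|B∩C| + |A∩B∩C|
= 68+26+26 - 11-2-3 + 2
= 120 - 16 + 2
= 106

|A ∪ B ∪ C| = 106


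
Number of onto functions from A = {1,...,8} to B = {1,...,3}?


n = |A| = 8, k = |B| = 3. Surjections via inclusion-exclusion:
S(n,k) = Σ(-1)^i × C(k,i) × (k-i)^n, i=0 to k
i=0: (-1)^0×C(3,0)×3^8 = 6561
i=1: (-1)^1×C(3,1)×2^8 = -768
i=2: (-1)^2×C(3,2)×1^8 = 3
i=3: (-1)^3×C(3,3)×0^8 = 0
Total = 5796

Number of surjections = 5796


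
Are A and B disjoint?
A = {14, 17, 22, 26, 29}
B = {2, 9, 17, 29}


Disjoint means A ∩ B = ∅.
A ∩ B = {17, 29}
A ∩ B ≠ ∅, so A and B are NOT disjoint.

No, A and B are not disjoint (A ∩ B = {17, 29})


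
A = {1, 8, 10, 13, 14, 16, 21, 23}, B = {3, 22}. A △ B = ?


A △ B = (A \ B) ∪ (B \ A) = elements in exactly one of A or B
A \ B = {1, 8, 10, 13, 14, 16, 21, 23}
B \ A = {3, 22}
A △ B = {1, 3, 8, 10, 13, 14, 16, 21, 22, 23}

A △ B = {1, 3, 8, 10, 13, 14, 16, 21, 22, 23}


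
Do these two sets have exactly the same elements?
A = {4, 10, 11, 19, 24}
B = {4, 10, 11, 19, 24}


Two sets are equal iff they have exactly the same elements.
A = {4, 10, 11, 19, 24}
B = {4, 10, 11, 19, 24}
Same elements → A = B

Yes, A = B


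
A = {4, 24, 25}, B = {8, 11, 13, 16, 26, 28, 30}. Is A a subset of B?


A ⊆ B means every element of A is in B.
Elements in A not in B: {4, 24, 25}
So A ⊄ B.

No, A ⊄ B


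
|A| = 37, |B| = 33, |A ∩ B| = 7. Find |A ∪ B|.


|A ∪ B| = |A| + |B| - |A ∩ B|
= 37 + 33 - 7
= 63

|A ∪ B| = 63


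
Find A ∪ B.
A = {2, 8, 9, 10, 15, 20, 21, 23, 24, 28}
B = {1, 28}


A ∪ B = all elements in A or B (or both)
A = {2, 8, 9, 10, 15, 20, 21, 23, 24, 28}
B = {1, 28}
A ∪ B = {1, 2, 8, 9, 10, 15, 20, 21, 23, 24, 28}

A ∪ B = {1, 2, 8, 9, 10, 15, 20, 21, 23, 24, 28}


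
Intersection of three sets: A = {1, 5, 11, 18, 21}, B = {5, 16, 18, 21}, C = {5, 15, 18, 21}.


A ∩ B = {5, 18, 21}
(A ∩ B) ∩ C = {5, 18, 21}

A ∩ B ∩ C = {5, 18, 21}


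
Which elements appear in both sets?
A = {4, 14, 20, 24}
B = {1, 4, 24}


A ∩ B = elements in both A and B
A = {4, 14, 20, 24}
B = {1, 4, 24}
A ∩ B = {4, 24}

A ∩ B = {4, 24}


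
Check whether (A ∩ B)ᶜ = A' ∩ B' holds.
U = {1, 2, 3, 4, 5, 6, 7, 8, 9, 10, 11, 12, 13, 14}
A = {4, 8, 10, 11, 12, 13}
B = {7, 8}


LHS: A ∩ B = {8}
(A ∩ B)' = U \ (A ∩ B) = {1, 2, 3, 4, 5, 6, 7, 9, 10, 11, 12, 13, 14}
A' = {1, 2, 3, 5, 6, 7, 9, 14}, B' = {1, 2, 3, 4, 5, 6, 9, 10, 11, 12, 13, 14}
Claimed RHS: A' ∩ B' = {1, 2, 3, 5, 6, 9, 14}
Identity is INVALID: LHS = {1, 2, 3, 4, 5, 6, 7, 9, 10, 11, 12, 13, 14} but the RHS claimed here equals {1, 2, 3, 5, 6, 9, 14}. The correct form is (A ∩ B)' = A' ∪ B'.

Identity is invalid: (A ∩ B)' = {1, 2, 3, 4, 5, 6, 7, 9, 10, 11, 12, 13, 14} but A' ∩ B' = {1, 2, 3, 5, 6, 9, 14}. The correct De Morgan law is (A ∩ B)' = A' ∪ B'.


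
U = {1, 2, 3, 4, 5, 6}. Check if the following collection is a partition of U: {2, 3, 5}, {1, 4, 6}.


A partition requires: (1) non-empty parts, (2) pairwise disjoint, (3) union = U
Parts: {2, 3, 5}, {1, 4, 6}
Union of parts: {1, 2, 3, 4, 5, 6}
U = {1, 2, 3, 4, 5, 6}
All non-empty? True
Pairwise disjoint? True
Covers U? True

Yes, valid partition


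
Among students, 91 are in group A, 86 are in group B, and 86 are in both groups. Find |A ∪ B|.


|A ∪ B| = |A| + |B| - |A ∩ B|
= 91 + 86 - 86
= 91

|A ∪ B| = 91


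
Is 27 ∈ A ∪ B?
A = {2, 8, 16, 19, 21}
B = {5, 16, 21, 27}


A = {2, 8, 16, 19, 21}, B = {5, 16, 21, 27}
A ∪ B = all elements in A or B
A ∪ B = {2, 5, 8, 16, 19, 21, 27}
Checking if 27 ∈ A ∪ B
27 is in A ∪ B → True

27 ∈ A ∪ B


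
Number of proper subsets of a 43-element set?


Total subsets = 2^n = 2^43 = 8796093022208
Proper subsets exclude the set itself: 2^n - 1
= 8796093022208 - 1
= 8796093022207

Number of proper subsets = 8796093022207


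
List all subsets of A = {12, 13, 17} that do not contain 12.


A subset of A that omits 12 is a subset of A \ {12}, so there are 2^(n-1) = 2^2 = 4 of them.
Subsets excluding 12: ∅, {13}, {17}, {13, 17}

Subsets excluding 12 (4 total): ∅, {13}, {17}, {13, 17}


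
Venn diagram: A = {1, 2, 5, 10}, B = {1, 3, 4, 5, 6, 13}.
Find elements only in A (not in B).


A = {1, 2, 5, 10}
B = {1, 3, 4, 5, 6, 13}
Region: only in A (not in B)
Elements: {2, 10}

Elements only in A (not in B): {2, 10}


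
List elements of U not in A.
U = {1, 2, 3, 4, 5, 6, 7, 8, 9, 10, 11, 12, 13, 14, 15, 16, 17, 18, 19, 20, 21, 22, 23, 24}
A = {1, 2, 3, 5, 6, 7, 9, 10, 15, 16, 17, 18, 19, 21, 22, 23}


Aᶜ = U \ A = elements in U but not in A
U = {1, 2, 3, 4, 5, 6, 7, 8, 9, 10, 11, 12, 13, 14, 15, 16, 17, 18, 19, 20, 21, 22, 23, 24}
A = {1, 2, 3, 5, 6, 7, 9, 10, 15, 16, 17, 18, 19, 21, 22, 23}
Aᶜ = {4, 8, 11, 12, 13, 14, 20, 24}

Aᶜ = {4, 8, 11, 12, 13, 14, 20, 24}


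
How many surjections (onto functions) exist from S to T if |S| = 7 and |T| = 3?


n = |S| = 7, k = |T| = 3. Surjections via inclusion-exclusion:
S(n,k) = Σ(-1)^i × C(k,i) × (k-i)^n, i=0 to k
i=0: (-1)^0×C(3,0)×3^7 = 2187
i=1: (-1)^1×C(3,1)×2^7 = -384
i=2: (-1)^2×C(3,2)×1^7 = 3
i=3: (-1)^3×C(3,3)×0^7 = 0
Total = 1806

Number of surjections = 1806


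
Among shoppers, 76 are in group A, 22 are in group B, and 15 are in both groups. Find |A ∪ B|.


|A ∪ B| = |A| + |B| - |A ∩ B|
= 76 + 22 - 15
= 83

|A ∪ B| = 83


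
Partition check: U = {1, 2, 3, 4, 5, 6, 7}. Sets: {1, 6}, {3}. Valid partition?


A partition requires: (1) non-empty parts, (2) pairwise disjoint, (3) union = U
Parts: {1, 6}, {3}
Union of parts: {1, 3, 6}
U = {1, 2, 3, 4, 5, 6, 7}
All non-empty? True
Pairwise disjoint? True
Covers U? False

No, not a valid partition


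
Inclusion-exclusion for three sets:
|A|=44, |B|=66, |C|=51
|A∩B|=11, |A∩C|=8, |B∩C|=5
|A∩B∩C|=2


|A∪B∪C| = |A|+|B|+|C| - |A∩B|-|A∩C|-|B∩C| + |A∩B∩C|
= 44+66+51 - 11-8-5 + 2
= 161 - 24 + 2
= 139

|A ∪ B ∪ C| = 139


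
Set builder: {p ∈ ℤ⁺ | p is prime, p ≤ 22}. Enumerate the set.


Checking each candidate:
Condition: primes ≤ 22
Result = {2, 3, 5, 7, 11, 13, 17, 19}

{2, 3, 5, 7, 11, 13, 17, 19}


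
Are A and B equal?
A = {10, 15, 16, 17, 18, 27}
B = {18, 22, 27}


Two sets are equal iff they have exactly the same elements.
A = {10, 15, 16, 17, 18, 27}
B = {18, 22, 27}
Differences: {10, 15, 16, 17, 22}
A ≠ B

No, A ≠ B


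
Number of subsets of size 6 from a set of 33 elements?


C(n,k) = n! / (k!(n-k)!)
C(33,6) = 33! / (6!27!)
= 1107568

C(33,6) = 1107568


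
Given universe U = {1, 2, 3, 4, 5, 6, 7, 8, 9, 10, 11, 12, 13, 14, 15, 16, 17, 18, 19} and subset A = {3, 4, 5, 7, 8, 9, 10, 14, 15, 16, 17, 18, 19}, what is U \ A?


Aᶜ = U \ A = elements in U but not in A
U = {1, 2, 3, 4, 5, 6, 7, 8, 9, 10, 11, 12, 13, 14, 15, 16, 17, 18, 19}
A = {3, 4, 5, 7, 8, 9, 10, 14, 15, 16, 17, 18, 19}
Aᶜ = {1, 2, 6, 11, 12, 13}

Aᶜ = {1, 2, 6, 11, 12, 13}


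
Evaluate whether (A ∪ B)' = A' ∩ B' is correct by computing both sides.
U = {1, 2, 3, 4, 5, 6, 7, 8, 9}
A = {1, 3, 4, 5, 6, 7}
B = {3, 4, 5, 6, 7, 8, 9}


LHS: A ∪ B = {1, 3, 4, 5, 6, 7, 8, 9}
(A ∪ B)' = U \ (A ∪ B) = {2}
A' = {2, 8, 9}, B' = {1, 2}
Claimed RHS: A' ∩ B' = {2}
Identity is VALID: LHS = RHS = {2} ✓

Identity is valid. (A ∪ B)' = A' ∩ B' = {2}


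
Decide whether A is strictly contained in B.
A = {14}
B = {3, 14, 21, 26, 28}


A ⊂ B requires: A ⊆ B AND A ≠ B.
A ⊆ B? Yes
A = B? No
A ⊂ B: Yes (A is a proper subset of B)

Yes, A ⊂ B


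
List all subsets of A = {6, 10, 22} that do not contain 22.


A subset of A that omits 22 is a subset of A \ {22}, so there are 2^(n-1) = 2^2 = 4 of them.
Subsets excluding 22: ∅, {6}, {10}, {6, 10}

Subsets excluding 22 (4 total): ∅, {6}, {10}, {6, 10}


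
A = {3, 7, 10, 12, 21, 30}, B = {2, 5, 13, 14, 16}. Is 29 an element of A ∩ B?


A = {3, 7, 10, 12, 21, 30}, B = {2, 5, 13, 14, 16}
A ∩ B = elements in both A and B
A ∩ B = ∅
Checking if 29 ∈ A ∩ B
29 is not in A ∩ B → False

29 ∉ A ∩ B


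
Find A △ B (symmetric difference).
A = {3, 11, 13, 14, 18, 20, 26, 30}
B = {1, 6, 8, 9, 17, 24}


A △ B = (A \ B) ∪ (B \ A) = elements in exactly one of A or B
A \ B = {3, 11, 13, 14, 18, 20, 26, 30}
B \ A = {1, 6, 8, 9, 17, 24}
A △ B = {1, 3, 6, 8, 9, 11, 13, 14, 17, 18, 20, 24, 26, 30}

A △ B = {1, 3, 6, 8, 9, 11, 13, 14, 17, 18, 20, 24, 26, 30}


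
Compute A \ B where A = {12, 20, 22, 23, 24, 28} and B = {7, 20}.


A \ B = elements in A but not in B
A = {12, 20, 22, 23, 24, 28}
B = {7, 20}
Remove from A any elements in B
A \ B = {12, 22, 23, 24, 28}

A \ B = {12, 22, 23, 24, 28}


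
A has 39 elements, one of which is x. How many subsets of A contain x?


Subsets of A containing x correspond to subsets of A \ {x}, which has 38 elements.
Count = 2^(n-1) = 2^38
= 274877906944

Number of subsets containing x = 274877906944


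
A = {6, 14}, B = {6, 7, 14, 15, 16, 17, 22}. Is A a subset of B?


A ⊆ B means every element of A is in B.
All elements of A are in B.
So A ⊆ B.

Yes, A ⊆ B


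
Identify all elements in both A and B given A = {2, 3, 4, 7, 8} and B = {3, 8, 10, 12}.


A = {2, 3, 4, 7, 8}
B = {3, 8, 10, 12}
Region: in both A and B
Elements: {3, 8}

Elements in both A and B: {3, 8}


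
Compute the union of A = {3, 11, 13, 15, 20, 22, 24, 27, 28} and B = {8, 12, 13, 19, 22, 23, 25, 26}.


A ∪ B = all elements in A or B (or both)
A = {3, 11, 13, 15, 20, 22, 24, 27, 28}
B = {8, 12, 13, 19, 22, 23, 25, 26}
A ∪ B = {3, 8, 11, 12, 13, 15, 19, 20, 22, 23, 24, 25, 26, 27, 28}

A ∪ B = {3, 8, 11, 12, 13, 15, 19, 20, 22, 23, 24, 25, 26, 27, 28}


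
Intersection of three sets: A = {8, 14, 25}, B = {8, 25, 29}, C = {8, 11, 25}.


A ∩ B = {8, 25}
(A ∩ B) ∩ C = {8, 25}

A ∩ B ∩ C = {8, 25}


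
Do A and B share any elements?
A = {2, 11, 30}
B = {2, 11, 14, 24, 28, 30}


Disjoint means A ∩ B = ∅.
A ∩ B = {2, 11, 30}
A ∩ B ≠ ∅, so A and B are NOT disjoint.

Yes — A and B share the element(s) of A ∩ B = {2, 11, 30}, so they are not disjoint


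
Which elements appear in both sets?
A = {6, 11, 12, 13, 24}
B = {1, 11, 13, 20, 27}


A ∩ B = elements in both A and B
A = {6, 11, 12, 13, 24}
B = {1, 11, 13, 20, 27}
A ∩ B = {11, 13}

A ∩ B = {11, 13}


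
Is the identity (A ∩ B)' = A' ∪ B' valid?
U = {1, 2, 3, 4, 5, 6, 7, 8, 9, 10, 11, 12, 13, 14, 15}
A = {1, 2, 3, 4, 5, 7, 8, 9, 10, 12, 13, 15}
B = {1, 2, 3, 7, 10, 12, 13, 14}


LHS: A ∩ B = {1, 2, 3, 7, 10, 12, 13}
(A ∩ B)' = U \ (A ∩ B) = {4, 5, 6, 8, 9, 11, 14, 15}
A' = {6, 11, 14}, B' = {4, 5, 6, 8, 9, 11, 15}
Claimed RHS: A' ∪ B' = {4, 5, 6, 8, 9, 11, 14, 15}
Identity is VALID: LHS = RHS = {4, 5, 6, 8, 9, 11, 14, 15} ✓

Identity is valid. (A ∩ B)' = A' ∪ B' = {4, 5, 6, 8, 9, 11, 14, 15}


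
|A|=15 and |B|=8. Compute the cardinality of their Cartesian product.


|A × B| = |A| × |B|
= 15 × 8
= 120

|A × B| = 120


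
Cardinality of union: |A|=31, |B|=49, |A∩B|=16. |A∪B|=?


|A ∪ B| = |A| + |B| - |A ∩ B|
= 31 + 49 - 16
= 64

|A ∪ B| = 64


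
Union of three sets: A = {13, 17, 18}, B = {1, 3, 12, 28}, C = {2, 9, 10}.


A ∪ B = {1, 3, 12, 13, 17, 18, 28}
(A ∪ B) ∪ C = {1, 2, 3, 9, 10, 12, 13, 17, 18, 28}

A ∪ B ∪ C = {1, 2, 3, 9, 10, 12, 13, 17, 18, 28}


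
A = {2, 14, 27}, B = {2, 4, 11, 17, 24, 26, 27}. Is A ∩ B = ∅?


Disjoint means A ∩ B = ∅.
A ∩ B = {2, 27}
A ∩ B ≠ ∅, so A and B are NOT disjoint.

No, A and B are not disjoint (A ∩ B = {2, 27})


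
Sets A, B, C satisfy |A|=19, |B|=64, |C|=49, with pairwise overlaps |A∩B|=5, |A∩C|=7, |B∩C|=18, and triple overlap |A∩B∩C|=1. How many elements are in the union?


|A∪B∪C| = |A|+|B|+|C| - |A∩B|-|A∩C|-|B∩C| + |A∩B∩C|
= 19+64+49 - 5-7-18 + 1
= 132 - 30 + 1
= 103

|A ∪ B ∪ C| = 103


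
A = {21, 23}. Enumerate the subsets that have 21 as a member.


A subset of A contains 21 iff the remaining 1 elements form any subset of A \ {21}.
Count: 2^(n-1) = 2^1 = 2
Subsets containing 21: {21}, {21, 23}

Subsets containing 21 (2 total): {21}, {21, 23}


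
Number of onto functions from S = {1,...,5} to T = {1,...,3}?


n = |S| = 5, k = |T| = 3. Surjections via inclusion-exclusion:
S(n,k) = Σ(-1)^i × C(k,i) × (k-i)^n, i=0 to k
i=0: (-1)^0×C(3,0)×3^5 = 243
i=1: (-1)^1×C(3,1)×2^5 = -96
i=2: (-1)^2×C(3,2)×1^5 = 3
i=3: (-1)^3×C(3,3)×0^5 = 0
Total = 150

Number of surjections = 150


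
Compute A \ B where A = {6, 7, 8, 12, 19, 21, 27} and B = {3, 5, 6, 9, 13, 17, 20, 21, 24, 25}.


A \ B = elements in A but not in B
A = {6, 7, 8, 12, 19, 21, 27}
B = {3, 5, 6, 9, 13, 17, 20, 21, 24, 25}
Remove from A any elements in B
A \ B = {7, 8, 12, 19, 27}

A \ B = {7, 8, 12, 19, 27}


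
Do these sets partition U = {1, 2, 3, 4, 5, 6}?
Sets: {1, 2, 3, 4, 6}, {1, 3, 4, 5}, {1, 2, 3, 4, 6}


A partition requires: (1) non-empty parts, (2) pairwise disjoint, (3) union = U
Parts: {1, 2, 3, 4, 6}, {1, 3, 4, 5}, {1, 2, 3, 4, 6}
Union of parts: {1, 2, 3, 4, 5, 6}
U = {1, 2, 3, 4, 5, 6}
All non-empty? True
Pairwise disjoint? False
Covers U? True

No, not a valid partition


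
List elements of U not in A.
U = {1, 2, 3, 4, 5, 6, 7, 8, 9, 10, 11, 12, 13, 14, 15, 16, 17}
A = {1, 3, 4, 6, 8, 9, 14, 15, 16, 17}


Aᶜ = U \ A = elements in U but not in A
U = {1, 2, 3, 4, 5, 6, 7, 8, 9, 10, 11, 12, 13, 14, 15, 16, 17}
A = {1, 3, 4, 6, 8, 9, 14, 15, 16, 17}
Aᶜ = {2, 5, 7, 10, 11, 12, 13}

Aᶜ = {2, 5, 7, 10, 11, 12, 13}


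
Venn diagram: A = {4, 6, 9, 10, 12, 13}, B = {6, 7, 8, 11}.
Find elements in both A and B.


A = {4, 6, 9, 10, 12, 13}
B = {6, 7, 8, 11}
Region: in both A and B
Elements: {6}

Elements in both A and B: {6}


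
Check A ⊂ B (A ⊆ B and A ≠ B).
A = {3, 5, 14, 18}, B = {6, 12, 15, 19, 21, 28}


A ⊂ B requires: A ⊆ B AND A ≠ B.
A ⊆ B? No
A ⊄ B, so A is not a proper subset.

No, A is not a proper subset of B


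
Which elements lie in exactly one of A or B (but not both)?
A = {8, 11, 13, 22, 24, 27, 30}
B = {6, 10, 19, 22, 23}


A △ B = (A \ B) ∪ (B \ A) = elements in exactly one of A or B
A \ B = {8, 11, 13, 24, 27, 30}
B \ A = {6, 10, 19, 23}
A △ B = {6, 8, 10, 11, 13, 19, 23, 24, 27, 30}

A △ B = {6, 8, 10, 11, 13, 19, 23, 24, 27, 30}


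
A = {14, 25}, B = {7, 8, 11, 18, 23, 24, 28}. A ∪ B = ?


A ∪ B = all elements in A or B (or both)
A = {14, 25}
B = {7, 8, 11, 18, 23, 24, 28}
A ∪ B = {7, 8, 11, 14, 18, 23, 24, 25, 28}

A ∪ B = {7, 8, 11, 14, 18, 23, 24, 25, 28}


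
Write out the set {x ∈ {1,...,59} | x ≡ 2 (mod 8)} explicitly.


Checking each candidate:
Condition: x in {1,...,59} with x ≡ 2 (mod 8)
Result = {2, 10, 18, 26, 34, 42, 50, 58}

{2, 10, 18, 26, 34, 42, 50, 58}


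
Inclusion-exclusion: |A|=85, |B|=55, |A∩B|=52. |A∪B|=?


|A ∪ B| = |A| + |B| - |A ∩ B|
= 85 + 55 - 52
= 88

|A ∪ B| = 88


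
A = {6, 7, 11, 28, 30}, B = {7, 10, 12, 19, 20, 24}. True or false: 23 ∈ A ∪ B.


A = {6, 7, 11, 28, 30}, B = {7, 10, 12, 19, 20, 24}
A ∪ B = all elements in A or B
A ∪ B = {6, 7, 10, 11, 12, 19, 20, 24, 28, 30}
Checking if 23 ∈ A ∪ B
23 is not in A ∪ B → False

23 ∉ A ∪ B


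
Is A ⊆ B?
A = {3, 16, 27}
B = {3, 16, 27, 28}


A ⊆ B means every element of A is in B.
All elements of A are in B.
So A ⊆ B.

Yes, A ⊆ B


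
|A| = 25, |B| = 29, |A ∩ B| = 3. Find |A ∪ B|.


|A ∪ B| = |A| + |B| - |A ∩ B|
= 25 + 29 - 3
= 51

|A ∪ B| = 51


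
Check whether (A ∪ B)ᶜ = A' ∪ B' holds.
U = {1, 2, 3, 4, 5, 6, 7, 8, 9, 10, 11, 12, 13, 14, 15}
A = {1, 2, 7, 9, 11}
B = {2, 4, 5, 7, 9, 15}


LHS: A ∪ B = {1, 2, 4, 5, 7, 9, 11, 15}
(A ∪ B)' = U \ (A ∪ B) = {3, 6, 8, 10, 12, 13, 14}
A' = {3, 4, 5, 6, 8, 10, 12, 13, 14, 15}, B' = {1, 3, 6, 8, 10, 11, 12, 13, 14}
Claimed RHS: A' ∪ B' = {1, 3, 4, 5, 6, 8, 10, 11, 12, 13, 14, 15}
Identity is INVALID: LHS = {3, 6, 8, 10, 12, 13, 14} but the RHS claimed here equals {1, 3, 4, 5, 6, 8, 10, 11, 12, 13, 14, 15}. The correct form is (A ∪ B)' = A' ∩ B'.

Identity is invalid: (A ∪ B)' = {3, 6, 8, 10, 12, 13, 14} but A' ∪ B' = {1, 3, 4, 5, 6, 8, 10, 11, 12, 13, 14, 15}. The correct De Morgan law is (A ∪ B)' = A' ∩ B'.


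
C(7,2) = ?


C(n,k) = n! / (k!(n-k)!)
C(7,2) = 7! / (2!5!)
= 21

C(7,2) = 21


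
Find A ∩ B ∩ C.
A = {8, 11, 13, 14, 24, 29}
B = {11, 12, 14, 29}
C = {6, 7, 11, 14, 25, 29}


A ∩ B = {11, 14, 29}
(A ∩ B) ∩ C = {11, 14, 29}

A ∩ B ∩ C = {11, 14, 29}


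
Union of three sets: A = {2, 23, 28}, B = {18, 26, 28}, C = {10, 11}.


A ∪ B = {2, 18, 23, 26, 28}
(A ∪ B) ∪ C = {2, 10, 11, 18, 23, 26, 28}

A ∪ B ∪ C = {2, 10, 11, 18, 23, 26, 28}


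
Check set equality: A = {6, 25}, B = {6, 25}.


Two sets are equal iff they have exactly the same elements.
A = {6, 25}
B = {6, 25}
Same elements → A = B

Yes, A = B


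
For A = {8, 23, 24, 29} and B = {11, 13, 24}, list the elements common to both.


A ∩ B = elements in both A and B
A = {8, 23, 24, 29}
B = {11, 13, 24}
A ∩ B = {24}

A ∩ B = {24}


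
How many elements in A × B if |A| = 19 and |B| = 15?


|A × B| = |A| × |B|
= 19 × 15
= 285

|A × B| = 285
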